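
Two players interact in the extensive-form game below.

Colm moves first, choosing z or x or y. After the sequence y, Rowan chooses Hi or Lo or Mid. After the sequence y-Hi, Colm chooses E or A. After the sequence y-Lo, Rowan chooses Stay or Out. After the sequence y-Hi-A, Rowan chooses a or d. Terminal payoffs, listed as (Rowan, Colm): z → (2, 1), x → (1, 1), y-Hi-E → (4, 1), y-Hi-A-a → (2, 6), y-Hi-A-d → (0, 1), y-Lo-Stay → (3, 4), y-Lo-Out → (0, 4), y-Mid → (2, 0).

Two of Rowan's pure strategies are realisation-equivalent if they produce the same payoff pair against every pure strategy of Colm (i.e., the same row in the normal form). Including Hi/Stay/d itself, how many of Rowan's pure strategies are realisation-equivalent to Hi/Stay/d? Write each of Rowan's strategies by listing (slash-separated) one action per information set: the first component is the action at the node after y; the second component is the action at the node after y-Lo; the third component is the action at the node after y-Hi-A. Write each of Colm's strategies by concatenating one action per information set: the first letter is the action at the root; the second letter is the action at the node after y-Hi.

2

Row for Hi/Stay/d (columns zE, zA, xE, xA, yE, yA): (2,1) (2,1) (1,1) (1,1) (4,1) (0,1).
Under Hi/Stay/d, Rowan's choice at the node after y-Lo can never be reached regardless of what Colm does, so varying those choices leaves every outcome unchanged.
Holding the reachable choices fixed and varying the unreachable one freely already gives 2 equivalent strategies.
No other strategy reproduces this row, so those 2 are the full class: Hi/Stay/d, Hi/Out/d.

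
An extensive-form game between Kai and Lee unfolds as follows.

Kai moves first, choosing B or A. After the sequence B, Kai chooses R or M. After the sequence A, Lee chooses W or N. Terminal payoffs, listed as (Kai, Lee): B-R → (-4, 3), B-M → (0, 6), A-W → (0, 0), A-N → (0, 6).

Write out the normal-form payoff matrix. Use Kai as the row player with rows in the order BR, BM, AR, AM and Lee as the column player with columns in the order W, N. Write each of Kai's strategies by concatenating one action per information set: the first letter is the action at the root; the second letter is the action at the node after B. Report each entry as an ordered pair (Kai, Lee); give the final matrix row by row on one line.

BR: (-4,3) (-4,3) | BM: (0,6) (0,6) | AR: (0,0) (0,6) | AM: (0,0) (0,6)

Row BR: W→(-4,3), N→(-4,3)
Row BM: W→(0,6), N→(0,6)
Row AR: W→(0,0), N→(0,6)
Row AM: W→(0,0), N→(0,6)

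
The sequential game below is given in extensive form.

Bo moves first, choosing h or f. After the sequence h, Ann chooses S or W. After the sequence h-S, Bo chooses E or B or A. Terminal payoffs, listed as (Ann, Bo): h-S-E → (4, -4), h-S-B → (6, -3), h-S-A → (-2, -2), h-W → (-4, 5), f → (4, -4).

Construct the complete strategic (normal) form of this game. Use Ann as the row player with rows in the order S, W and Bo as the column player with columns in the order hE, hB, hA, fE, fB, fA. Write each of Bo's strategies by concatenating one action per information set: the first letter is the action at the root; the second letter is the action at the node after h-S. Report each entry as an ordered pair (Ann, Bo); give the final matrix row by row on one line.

S: (4,-4) (6,-3) (-2,-2) (4,-4) (4,-4) (4,-4) | W: (-4,5) (-4,5) (-4,5) (4,-4) (4,-4) (4,-4)

           hE       hB       hA       fE       fB       fA
   S   (4,-4)   (6,-3)  (-2,-2)   (4,-4)   (4,-4)   (4,-4)
   W   (-4,5)   (-4,5)   (-4,5)   (4,-4)   (4,-4)   (4,-4)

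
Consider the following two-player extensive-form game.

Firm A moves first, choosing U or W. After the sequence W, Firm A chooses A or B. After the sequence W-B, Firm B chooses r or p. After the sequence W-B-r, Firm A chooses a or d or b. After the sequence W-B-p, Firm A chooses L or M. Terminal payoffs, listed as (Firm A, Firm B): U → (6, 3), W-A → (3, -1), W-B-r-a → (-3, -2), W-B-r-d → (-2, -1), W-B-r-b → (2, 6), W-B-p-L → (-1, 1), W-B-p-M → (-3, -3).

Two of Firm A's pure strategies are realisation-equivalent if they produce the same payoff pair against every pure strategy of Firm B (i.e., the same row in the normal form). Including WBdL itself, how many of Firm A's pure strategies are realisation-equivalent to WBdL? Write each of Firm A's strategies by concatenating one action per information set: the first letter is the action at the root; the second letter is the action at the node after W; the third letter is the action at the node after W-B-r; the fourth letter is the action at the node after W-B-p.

1

Row for WBdL (columns r, p): (-2,-1) (-1,1).
Every one of Firm A's information sets is on the play path for some reply by Firm B when Firm A follows WBdL.
Changing the action at any of them therefore changes at least one column, so only WBdL itself gives this row.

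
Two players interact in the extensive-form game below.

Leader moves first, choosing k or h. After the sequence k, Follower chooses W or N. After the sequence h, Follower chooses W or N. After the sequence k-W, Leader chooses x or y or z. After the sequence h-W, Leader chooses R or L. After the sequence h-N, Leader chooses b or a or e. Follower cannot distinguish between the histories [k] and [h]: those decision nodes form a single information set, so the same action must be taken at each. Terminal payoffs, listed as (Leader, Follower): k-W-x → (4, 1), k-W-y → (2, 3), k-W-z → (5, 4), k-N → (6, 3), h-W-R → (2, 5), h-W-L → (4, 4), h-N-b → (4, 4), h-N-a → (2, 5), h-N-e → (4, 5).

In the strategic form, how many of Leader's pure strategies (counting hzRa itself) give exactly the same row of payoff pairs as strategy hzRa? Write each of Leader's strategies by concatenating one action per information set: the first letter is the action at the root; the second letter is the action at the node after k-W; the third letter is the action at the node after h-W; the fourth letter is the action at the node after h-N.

Row for hzRa (columns W, N): (2,5) (2,5).
Under hzRa, Leader's choice at the node after k-W can never be reached regardless of what Follower does, so varying those choices leaves every outcome unchanged.
Holding the reachable choices fixed and varying the unreachable one freely already gives 3 equivalent strategies.
No other strategy reproduces this row, so those 3 are the full class: hxRa, hyRa, hzRa.

3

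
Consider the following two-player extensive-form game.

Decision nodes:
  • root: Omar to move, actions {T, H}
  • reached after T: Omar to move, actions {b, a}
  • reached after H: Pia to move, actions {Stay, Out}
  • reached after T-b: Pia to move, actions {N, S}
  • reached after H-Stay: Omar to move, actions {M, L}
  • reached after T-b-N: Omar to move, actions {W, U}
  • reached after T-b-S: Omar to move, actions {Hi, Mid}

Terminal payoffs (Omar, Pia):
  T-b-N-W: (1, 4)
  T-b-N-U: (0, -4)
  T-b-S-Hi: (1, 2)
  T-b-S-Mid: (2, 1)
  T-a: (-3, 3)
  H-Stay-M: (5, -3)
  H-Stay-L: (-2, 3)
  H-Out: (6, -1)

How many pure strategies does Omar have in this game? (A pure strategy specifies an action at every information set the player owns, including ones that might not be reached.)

Omar owns the root with actions {T, H} — two choices.
Omar owns the node after T with actions {b, a} — two choices.
Omar owns the node after H-Stay with actions {M, L} — two choices.
Omar owns the node after T-b-N with actions {W, U} — two choices.
Omar owns the node after T-b-S with actions {Hi, Mid} — two choices.
A pure strategy fixes one action at each information set independently, so the count is the product 2 × 2 × 2 × 2 × 2 = 32.

32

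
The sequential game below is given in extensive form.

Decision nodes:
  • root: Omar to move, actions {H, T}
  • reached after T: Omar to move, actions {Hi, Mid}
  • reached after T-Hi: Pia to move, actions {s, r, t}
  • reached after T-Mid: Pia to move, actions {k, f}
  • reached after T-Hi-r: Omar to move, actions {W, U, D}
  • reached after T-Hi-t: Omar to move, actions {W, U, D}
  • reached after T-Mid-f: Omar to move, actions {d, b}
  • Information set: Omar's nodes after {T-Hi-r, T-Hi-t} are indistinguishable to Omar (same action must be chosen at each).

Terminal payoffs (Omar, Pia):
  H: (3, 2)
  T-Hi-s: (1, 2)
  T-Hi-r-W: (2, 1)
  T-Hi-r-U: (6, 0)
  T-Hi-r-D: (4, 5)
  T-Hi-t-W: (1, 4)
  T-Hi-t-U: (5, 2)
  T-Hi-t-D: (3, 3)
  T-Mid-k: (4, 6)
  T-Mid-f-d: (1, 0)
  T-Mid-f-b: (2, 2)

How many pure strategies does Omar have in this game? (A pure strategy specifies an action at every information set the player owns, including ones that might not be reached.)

24

Omar owns the root with actions {H, T} — two choices.
Omar owns the node after T with actions {Hi, Mid} — two choices.
Omar owns the information set {T-Hi-r, T-Hi-t} with actions {W, U, D} — three choices.
Omar owns the node after T-Mid-f with actions {d, b} — two choices.
A pure strategy fixes one action at each information set independently, so the count is the product 2 × 2 × 3 × 2 = 24.
(For reference, Pia has 6 pure strategies, giving a 24×6 normal-form matrix.)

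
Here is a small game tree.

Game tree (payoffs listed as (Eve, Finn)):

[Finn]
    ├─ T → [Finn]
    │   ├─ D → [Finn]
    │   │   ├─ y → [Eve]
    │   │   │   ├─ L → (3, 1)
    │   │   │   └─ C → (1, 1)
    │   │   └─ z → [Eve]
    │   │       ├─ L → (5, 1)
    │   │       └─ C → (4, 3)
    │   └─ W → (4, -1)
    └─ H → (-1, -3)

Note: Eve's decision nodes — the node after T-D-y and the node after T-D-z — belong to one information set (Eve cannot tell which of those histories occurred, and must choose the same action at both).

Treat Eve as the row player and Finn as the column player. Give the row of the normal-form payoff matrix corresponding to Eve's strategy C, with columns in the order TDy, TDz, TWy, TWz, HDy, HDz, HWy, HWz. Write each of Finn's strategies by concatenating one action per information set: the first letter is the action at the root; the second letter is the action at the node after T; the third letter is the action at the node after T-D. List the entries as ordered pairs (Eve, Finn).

(1,1) (4,3) (4,-1) (4,-1) (-1,-3) (-1,-3) (-1,-3) (-1,-3)

vs TDy: Finn plays T → Finn plays D at [T] → Finn plays y at [T-D] → Eve plays C at [T-D-y] → (1, 1)
vs TDz: Finn plays T → Finn plays D at [T] → Finn plays z at [T-D] → Eve plays C at [T-D-z] → (4, 3)
vs TWy: Finn plays T → Finn plays W at [T] → (4, -1)
vs TWz: Finn plays T → Finn plays W at [T] → (4, -1)
vs HDy: Finn plays H → (-1, -3)
vs HDz: Finn plays H → (-1, -3)
vs HWy: Finn plays H → (-1, -3)
vs HWz: Finn plays H → (-1, -3)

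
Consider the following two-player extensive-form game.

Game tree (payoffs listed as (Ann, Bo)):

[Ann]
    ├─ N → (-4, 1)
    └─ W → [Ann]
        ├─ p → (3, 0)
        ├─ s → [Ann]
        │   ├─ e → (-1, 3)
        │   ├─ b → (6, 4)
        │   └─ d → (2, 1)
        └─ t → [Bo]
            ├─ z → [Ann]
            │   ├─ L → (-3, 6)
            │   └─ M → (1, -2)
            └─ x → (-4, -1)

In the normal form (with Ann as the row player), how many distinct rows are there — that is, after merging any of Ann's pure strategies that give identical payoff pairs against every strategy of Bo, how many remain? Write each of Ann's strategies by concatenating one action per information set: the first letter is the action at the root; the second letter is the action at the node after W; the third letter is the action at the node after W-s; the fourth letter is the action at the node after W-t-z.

7

Ann has 36 pure strategies: NpeL, NpeM, NpbL, NpbM, NpdL, NpdM, NseL, NseM, NsbL, NsbM, NsdL, NsdM, NteL, NteM, NtbL, NtbM, NtdL, NtdM, WpeL, WpeM, WpbL, WpbM, WpdL, WpdM, WseL, WseM, WsbL, WsbM, WsdL, WsdM, WteL, WteM, WtbL, WtbM, WtdL, WtdM. Columns: z, x.
{NpeL, NpeM, NpbL, NpbM, NpdL, NpdM, NseL, NseM, NsbL, NsbM, NsdL, NsdM, NteL, NteM, NtbL, NtbM, NtdL, NtdM} → row (-4,1) (-4,1)
{WpeL, WpeM, WpbL, WpbM, WpdL, WpdM} → row (3,0) (3,0)
{WseL, WseM} → row (-1,3) (-1,3)
{WsbL, WsbM} → row (6,4) (6,4)
{WsdL, WsdM} → row (2,1) (2,1)
{WteL, WtbL, WtdL} → row (-3,6) (-4,-1)
{WteM, WtbM, WtdM} → row (1,-2) (-4,-1)
That's 7 distinct rows out of 36 strategies.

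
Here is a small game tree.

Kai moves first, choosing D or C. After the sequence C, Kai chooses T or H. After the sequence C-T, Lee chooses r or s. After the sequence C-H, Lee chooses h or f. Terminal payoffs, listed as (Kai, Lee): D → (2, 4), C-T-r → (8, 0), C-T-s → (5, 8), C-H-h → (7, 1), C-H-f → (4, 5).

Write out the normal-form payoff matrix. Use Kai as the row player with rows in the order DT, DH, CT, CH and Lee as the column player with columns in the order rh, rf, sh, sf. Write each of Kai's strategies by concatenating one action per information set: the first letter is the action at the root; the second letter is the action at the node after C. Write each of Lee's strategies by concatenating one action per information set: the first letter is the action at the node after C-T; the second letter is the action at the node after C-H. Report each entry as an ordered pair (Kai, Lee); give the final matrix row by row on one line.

Row DT: rh→(2,4), rf→(2,4), sh→(2,4), sf→(2,4)
Row DH: rh→(2,4), rf→(2,4), sh→(2,4), sf→(2,4)
Row CT: rh→(8,0), rf→(8,0), sh→(5,8), sf→(5,8)
Row CH: rh→(7,1), rf→(4,5), sh→(7,1), sf→(4,5)

DT: (2,4) (2,4) (2,4) (2,4) | DH: (2,4) (2,4) (2,4) (2,4) | CT: (8,0) (8,0) (5,8) (5,8) | CH: (7,1) (4,5) (7,1) (4,5)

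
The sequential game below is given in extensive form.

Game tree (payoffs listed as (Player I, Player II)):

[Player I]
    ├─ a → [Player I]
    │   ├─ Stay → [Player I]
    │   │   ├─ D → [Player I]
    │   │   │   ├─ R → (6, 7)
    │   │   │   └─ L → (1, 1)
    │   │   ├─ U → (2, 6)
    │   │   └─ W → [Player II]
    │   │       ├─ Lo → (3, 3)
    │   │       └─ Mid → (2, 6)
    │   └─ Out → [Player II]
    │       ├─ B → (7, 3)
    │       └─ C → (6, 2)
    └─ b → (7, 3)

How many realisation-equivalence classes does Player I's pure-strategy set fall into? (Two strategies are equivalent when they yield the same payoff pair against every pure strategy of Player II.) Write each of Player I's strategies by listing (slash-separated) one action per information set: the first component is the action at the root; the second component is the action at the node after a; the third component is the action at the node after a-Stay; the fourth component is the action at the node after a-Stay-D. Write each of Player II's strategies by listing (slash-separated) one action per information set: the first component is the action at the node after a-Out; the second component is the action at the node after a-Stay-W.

6

Player I has 24 pure strategies: a/Stay/D/R, a/Stay/D/L, a/Stay/U/R, a/Stay/U/L, a/Stay/W/R, a/Stay/W/L, a/Out/D/R, a/Out/D/L, a/Out/U/R, a/Out/U/L, a/Out/W/R, a/Out/W/L, b/Stay/D/R, b/Stay/D/L, b/Stay/U/R, b/Stay/U/L, b/Stay/W/R, b/Stay/W/L, b/Out/D/R, b/Out/D/L, b/Out/U/R, b/Out/U/L, b/Out/W/R, b/Out/W/L. Columns: B/Lo, B/Mid, C/Lo, C/Mid.
{a/Stay/D/R} → row (6,7) (6,7) (6,7) (6,7)
{a/Stay/D/L} → row (1,1) (1,1) (1,1) (1,1)
{a/Stay/U/R, a/Stay/U/L} → row (2,6) (2,6) (2,6) (2,6)
{a/Stay/W/R, a/Stay/W/L} → row (3,3) (2,6) (3,3) (2,6)
{a/Out/D/R, a/Out/D/L, a/Out/U/R, a/Out/U/L, a/Out/W/R, a/Out/W/L} → row (7,3) (7,3) (6,2) (6,2)
{b/Stay/D/R, b/Stay/D/L, b/Stay/U/R, b/Stay/U/L, b/Stay/W/R, b/Stay/W/L, b/Out/D/R, b/Out/D/L, b/Out/U/R, b/Out/U/L, b/Out/W/R, b/Out/W/L} → row (7,3) (7,3) (7,3) (7,3)
That's 6 distinct rows out of 24 strategies.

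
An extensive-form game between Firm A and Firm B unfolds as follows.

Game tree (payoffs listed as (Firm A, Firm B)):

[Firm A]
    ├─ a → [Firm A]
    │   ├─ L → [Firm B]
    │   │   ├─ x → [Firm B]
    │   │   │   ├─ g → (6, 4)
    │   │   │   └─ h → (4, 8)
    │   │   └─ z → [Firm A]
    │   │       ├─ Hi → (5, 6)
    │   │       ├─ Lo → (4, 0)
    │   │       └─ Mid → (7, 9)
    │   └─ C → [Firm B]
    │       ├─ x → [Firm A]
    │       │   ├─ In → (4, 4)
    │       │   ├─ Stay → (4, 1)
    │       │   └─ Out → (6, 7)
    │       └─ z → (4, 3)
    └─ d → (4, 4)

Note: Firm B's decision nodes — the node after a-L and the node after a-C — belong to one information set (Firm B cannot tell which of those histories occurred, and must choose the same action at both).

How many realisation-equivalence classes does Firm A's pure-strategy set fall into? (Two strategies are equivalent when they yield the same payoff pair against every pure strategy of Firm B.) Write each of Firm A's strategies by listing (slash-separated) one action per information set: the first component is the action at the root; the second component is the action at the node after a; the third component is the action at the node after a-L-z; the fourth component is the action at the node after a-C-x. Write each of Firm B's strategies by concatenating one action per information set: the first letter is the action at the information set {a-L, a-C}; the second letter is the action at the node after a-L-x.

7

Firm A has 36 pure strategies: a/L/Hi/In, a/L/Hi/Stay, a/L/Hi/Out, a/L/Lo/In, a/L/Lo/Stay, a/L/Lo/Out, a/L/Mid/In, a/L/Mid/Stay, a/L/Mid/Out, a/C/Hi/In, a/C/Hi/Stay, a/C/Hi/Out, a/C/Lo/In, a/C/Lo/Stay, a/C/Lo/Out, a/C/Mid/In, a/C/Mid/Stay, a/C/Mid/Out, d/L/Hi/In, d/L/Hi/Stay, d/L/Hi/Out, d/L/Lo/In, d/L/Lo/Stay, d/L/Lo/Out, d/L/Mid/In, d/L/Mid/Stay, d/L/Mid/Out, d/C/Hi/In, d/C/Hi/Stay, d/C/Hi/Out, d/C/Lo/In, d/C/Lo/Stay, d/C/Lo/Out, d/C/Mid/In, d/C/Mid/Stay, d/C/Mid/Out. Columns: xg, xh, zg, zh.
{a/L/Hi/In, a/L/Hi/Stay, a/L/Hi/Out} → row (6,4) (4,8) (5,6) (5,6)
{a/L/Lo/In, a/L/Lo/Stay, a/L/Lo/Out} → row (6,4) (4,8) (4,0) (4,0)
{a/L/Mid/In, a/L/Mid/Stay, a/L/Mid/Out} → row (6,4) (4,8) (7,9) (7,9)
{a/C/Hi/In, a/C/Lo/In, a/C/Mid/In} → row (4,4) (4,4) (4,3) (4,3)
{a/C/Hi/Stay, a/C/Lo/Stay, a/C/Mid/Stay} → row (4,1) (4,1) (4,3) (4,3)
{a/C/Hi/Out, a/C/Lo/Out, a/C/Mid/Out} → row (6,7) (6,7) (4,3) (4,3)
{d/L/Hi/In, d/L/Hi/Stay, d/L/Hi/Out, d/L/Lo/In, d/L/Lo/Stay, d/L/Lo/Out, d/L/Mid/In, d/L/Mid/Stay, d/L/Mid/Out, d/C/Hi/In, d/C/Hi/Stay, d/C/Hi/Out, d/C/Lo/In, d/C/Lo/Stay, d/C/Lo/Out, d/C/Mid/In, d/C/Mid/Stay, d/C/Mid/Out} → row (4,4) (4,4) (4,4) (4,4)
That's 7 distinct rows out of 36 strategies.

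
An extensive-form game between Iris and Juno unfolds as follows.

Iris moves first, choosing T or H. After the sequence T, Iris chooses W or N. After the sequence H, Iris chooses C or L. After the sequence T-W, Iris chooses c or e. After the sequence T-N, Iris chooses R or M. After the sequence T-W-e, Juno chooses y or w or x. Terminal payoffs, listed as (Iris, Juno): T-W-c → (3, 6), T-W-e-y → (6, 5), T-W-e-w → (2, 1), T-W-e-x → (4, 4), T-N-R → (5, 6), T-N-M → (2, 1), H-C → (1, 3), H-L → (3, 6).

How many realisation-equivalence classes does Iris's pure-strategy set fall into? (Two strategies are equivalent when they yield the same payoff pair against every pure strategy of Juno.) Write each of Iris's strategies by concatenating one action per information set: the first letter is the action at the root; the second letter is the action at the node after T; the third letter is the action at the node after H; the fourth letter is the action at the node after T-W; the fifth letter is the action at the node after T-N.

Iris has 32 pure strategies: TWCcR, TWCcM, TWCeR, TWCeM, TWLcR, TWLcM, TWLeR, TWLeM, TNCcR, TNCcM, TNCeR, TNCeM, TNLcR, TNLcM, TNLeR, TNLeM, HWCcR, HWCcM, HWCeR, HWCeM, HWLcR, HWLcM, HWLeR, HWLeM, HNCcR, HNCcM, HNCeR, HNCeM, HNLcR, HNLcM, HNLeR, HNLeM. Columns: y, w, x.
{TWCcR, TWCcM, TWLcR, TWLcM, HWLcR, HWLcM, HWLeR, HWLeM, HNLcR, HNLcM, HNLeR, HNLeM} → row (3,6) (3,6) (3,6)
{TWCeR, TWCeM, TWLeR, TWLeM} → row (6,5) (2,1) (4,4)
{TNCcR, TNCeR, TNLcR, TNLeR} → row (5,6) (5,6) (5,6)
{TNCcM, TNCeM, TNLcM, TNLeM} → row (2,1) (2,1) (2,1)
{HWCcR, HWCcM, HWCeR, HWCeM, HNCcR, HNCcM, HNCeR, HNCeM} → row (1,3) (1,3) (1,3)
That's 5 distinct rows out of 32 strategies.

5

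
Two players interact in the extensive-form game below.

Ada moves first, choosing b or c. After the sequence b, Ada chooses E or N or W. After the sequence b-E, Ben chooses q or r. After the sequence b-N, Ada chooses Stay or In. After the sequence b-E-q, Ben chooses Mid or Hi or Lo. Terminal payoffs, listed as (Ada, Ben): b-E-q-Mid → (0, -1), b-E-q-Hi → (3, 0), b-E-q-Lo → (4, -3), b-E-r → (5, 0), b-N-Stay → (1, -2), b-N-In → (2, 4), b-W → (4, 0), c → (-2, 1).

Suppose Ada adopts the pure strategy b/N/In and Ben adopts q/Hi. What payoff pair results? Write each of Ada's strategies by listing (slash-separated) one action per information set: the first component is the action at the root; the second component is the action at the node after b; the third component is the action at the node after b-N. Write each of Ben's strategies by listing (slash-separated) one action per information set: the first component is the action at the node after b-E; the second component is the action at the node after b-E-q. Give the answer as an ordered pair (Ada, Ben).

(2, 4)

Trace the play path from the root:
  Ada plays b
  Ada plays N at [b]
  Ada plays In at [b-N]
→ terminal payoff (2, 4).
(Ben's choice at the node after b-E is never reached on this path, so it doesn't affect the outcome.)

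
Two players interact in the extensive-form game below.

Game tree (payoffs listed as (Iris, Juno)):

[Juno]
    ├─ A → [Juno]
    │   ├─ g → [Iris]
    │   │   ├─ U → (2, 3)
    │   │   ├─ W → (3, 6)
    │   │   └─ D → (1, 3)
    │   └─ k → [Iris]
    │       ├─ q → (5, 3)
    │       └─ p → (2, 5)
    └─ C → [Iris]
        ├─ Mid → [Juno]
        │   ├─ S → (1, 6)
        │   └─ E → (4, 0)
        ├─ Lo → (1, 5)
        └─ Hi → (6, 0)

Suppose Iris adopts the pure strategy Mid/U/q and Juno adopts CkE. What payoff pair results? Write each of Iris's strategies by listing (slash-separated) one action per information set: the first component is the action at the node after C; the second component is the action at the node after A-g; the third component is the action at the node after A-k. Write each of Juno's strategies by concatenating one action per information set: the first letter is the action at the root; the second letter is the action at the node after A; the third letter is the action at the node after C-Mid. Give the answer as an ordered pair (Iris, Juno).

(4, 0)

Trace the play path from the root:
  Juno plays C
  Iris plays Mid at [C]
  Juno plays E at [C-Mid]
→ terminal payoff (4, 0).
(Iris's choice at the node after A-g is never reached on this path, so it doesn't affect the outcome.)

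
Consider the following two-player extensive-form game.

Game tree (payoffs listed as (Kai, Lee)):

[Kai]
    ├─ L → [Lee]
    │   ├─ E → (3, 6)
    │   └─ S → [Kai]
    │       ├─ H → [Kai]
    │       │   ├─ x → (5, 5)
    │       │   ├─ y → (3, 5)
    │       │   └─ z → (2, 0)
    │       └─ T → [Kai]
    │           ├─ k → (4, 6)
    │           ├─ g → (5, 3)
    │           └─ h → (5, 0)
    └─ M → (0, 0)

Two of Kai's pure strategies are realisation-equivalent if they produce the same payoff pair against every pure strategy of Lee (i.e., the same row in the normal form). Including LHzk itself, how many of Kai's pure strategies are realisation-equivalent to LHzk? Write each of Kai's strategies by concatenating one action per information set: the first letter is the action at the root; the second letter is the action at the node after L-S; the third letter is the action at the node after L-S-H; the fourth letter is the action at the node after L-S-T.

Row for LHzk (columns E, S): (3,6) (2,0).
Under LHzk, Kai's choice at the node after L-S-T can never be reached regardless of what Lee does, so varying those choices leaves every outcome unchanged.
Holding the reachable choices fixed and varying the unreachable one freely already gives 3 equivalent strategies.
No other strategy reproduces this row, so those 3 are the full class: LHzk, LHzg, LHzh.

3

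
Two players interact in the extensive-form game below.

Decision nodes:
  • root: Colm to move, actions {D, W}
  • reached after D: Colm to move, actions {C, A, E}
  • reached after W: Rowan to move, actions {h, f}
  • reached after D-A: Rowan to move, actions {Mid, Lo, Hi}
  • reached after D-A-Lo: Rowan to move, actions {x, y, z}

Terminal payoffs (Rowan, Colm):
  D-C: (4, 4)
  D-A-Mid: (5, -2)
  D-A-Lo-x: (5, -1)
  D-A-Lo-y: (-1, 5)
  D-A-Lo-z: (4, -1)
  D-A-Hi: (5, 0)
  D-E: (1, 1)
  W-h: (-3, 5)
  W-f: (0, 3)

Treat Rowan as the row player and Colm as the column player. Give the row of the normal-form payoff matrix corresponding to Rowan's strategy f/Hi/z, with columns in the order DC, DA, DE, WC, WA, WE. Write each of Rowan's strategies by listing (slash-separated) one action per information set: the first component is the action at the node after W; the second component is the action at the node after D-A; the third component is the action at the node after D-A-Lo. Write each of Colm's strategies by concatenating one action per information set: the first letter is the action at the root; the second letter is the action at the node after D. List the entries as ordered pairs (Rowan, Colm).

vs DC: Colm plays D → Colm plays C at [D] → (4, 4)
vs DA: Colm plays D → Colm plays A at [D] → Rowan plays Hi at [D-A] → (5, 0)
vs DE: Colm plays D → Colm plays E at [D] → (1, 1)
vs WC: Colm plays W → Rowan plays f at [W] → (0, 3)
vs WA: Colm plays W → Rowan plays f at [W] → (0, 3)
vs WE: Colm plays W → Rowan plays f at [W] → (0, 3)

(4,4) (5,0) (1,1) (0,3) (0,3) (0,3)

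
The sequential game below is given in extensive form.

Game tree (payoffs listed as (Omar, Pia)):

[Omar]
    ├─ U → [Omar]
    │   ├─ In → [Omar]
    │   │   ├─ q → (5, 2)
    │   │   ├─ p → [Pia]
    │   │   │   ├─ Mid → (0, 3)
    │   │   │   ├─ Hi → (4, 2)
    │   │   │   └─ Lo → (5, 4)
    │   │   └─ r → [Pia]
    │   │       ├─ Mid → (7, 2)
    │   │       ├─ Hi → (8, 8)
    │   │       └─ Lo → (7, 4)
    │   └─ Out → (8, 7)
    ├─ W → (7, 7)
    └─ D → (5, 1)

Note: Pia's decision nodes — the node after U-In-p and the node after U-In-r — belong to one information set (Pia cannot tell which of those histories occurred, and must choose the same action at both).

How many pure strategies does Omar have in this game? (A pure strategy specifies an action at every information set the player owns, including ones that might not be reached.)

18

Omar owns the root with actions {U, W, D} — three choices.
Omar owns the node after U with actions {In, Out} — two choices.
Omar owns the node after U-In with actions {q, p, r} — three choices.
A pure strategy fixes one action at each information set independently, so the count is the product 3 × 2 × 3 = 18.
(For reference, Pia has 3 pure strategies, giving a 18×3 normal-form matrix.)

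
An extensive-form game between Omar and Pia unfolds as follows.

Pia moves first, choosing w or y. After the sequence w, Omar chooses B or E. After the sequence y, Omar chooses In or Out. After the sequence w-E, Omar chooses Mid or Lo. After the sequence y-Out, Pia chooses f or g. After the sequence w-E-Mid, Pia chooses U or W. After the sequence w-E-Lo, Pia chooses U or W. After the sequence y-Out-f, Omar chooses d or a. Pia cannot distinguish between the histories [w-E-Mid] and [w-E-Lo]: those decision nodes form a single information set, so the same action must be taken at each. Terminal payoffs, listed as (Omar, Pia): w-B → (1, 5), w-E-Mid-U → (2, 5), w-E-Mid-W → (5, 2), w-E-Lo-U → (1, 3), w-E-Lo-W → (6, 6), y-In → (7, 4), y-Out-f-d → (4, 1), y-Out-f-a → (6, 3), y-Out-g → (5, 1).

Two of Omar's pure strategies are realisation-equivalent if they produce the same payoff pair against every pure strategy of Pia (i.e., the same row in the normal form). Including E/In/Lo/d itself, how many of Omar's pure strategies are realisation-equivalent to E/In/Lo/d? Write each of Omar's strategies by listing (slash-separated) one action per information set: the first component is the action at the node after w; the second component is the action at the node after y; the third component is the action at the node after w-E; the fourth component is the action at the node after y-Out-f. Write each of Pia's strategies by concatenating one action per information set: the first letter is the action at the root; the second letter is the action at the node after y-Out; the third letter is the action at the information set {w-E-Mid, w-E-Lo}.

Row for E/In/Lo/d (columns wfU, wfW, wgU, wgW, yfU, yfW, ygU, ygW): (1,3) (6,6) (1,3) (6,6) (7,4) (7,4) (7,4) (7,4).
Under E/In/Lo/d, Omar's choice at the node after y-Out-f can never be reached regardless of what Pia does, so varying those choices leaves every outcome unchanged.
Holding the reachable choices fixed and varying the unreachable one freely already gives 2 equivalent strategies.
No other strategy reproduces this row, so those 2 are the full class: E/In/Lo/d, E/In/Lo/a.

2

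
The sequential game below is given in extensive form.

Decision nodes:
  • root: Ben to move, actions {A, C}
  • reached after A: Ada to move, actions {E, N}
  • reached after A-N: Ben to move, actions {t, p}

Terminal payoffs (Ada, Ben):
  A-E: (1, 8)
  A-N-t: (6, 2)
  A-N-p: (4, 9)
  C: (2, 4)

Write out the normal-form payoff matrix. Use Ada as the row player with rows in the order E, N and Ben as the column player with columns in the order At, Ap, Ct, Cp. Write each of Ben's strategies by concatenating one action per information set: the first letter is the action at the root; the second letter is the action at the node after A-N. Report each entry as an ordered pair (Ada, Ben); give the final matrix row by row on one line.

Row E: At→(1,8), Ap→(1,8), Ct→(2,4), Cp→(2,4)
Row N: At→(6,2), Ap→(4,9), Ct→(2,4), Cp→(2,4)

E: (1,8) (1,8) (2,4) (2,4) | N: (6,2) (4,9) (2,4) (2,4)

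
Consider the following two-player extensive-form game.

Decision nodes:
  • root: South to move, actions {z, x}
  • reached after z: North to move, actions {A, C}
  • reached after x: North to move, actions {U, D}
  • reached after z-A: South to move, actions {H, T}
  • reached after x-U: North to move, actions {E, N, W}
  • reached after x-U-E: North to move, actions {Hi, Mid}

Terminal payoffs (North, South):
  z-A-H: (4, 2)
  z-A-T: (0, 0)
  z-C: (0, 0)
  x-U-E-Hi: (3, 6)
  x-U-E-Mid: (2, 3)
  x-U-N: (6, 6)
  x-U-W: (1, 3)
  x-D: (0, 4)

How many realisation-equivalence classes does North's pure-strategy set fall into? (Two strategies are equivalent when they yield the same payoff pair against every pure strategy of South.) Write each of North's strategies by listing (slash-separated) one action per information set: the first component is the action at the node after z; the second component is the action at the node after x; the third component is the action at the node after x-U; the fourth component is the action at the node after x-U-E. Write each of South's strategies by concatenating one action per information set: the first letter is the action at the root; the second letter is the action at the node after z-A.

10

North has 24 pure strategies: A/U/E/Hi, A/U/E/Mid, A/U/N/Hi, A/U/N/Mid, A/U/W/Hi, A/U/W/Mid, A/D/E/Hi, A/D/E/Mid, A/D/N/Hi, A/D/N/Mid, A/D/W/Hi, A/D/W/Mid, C/U/E/Hi, C/U/E/Mid, C/U/N/Hi, C/U/N/Mid, C/U/W/Hi, C/U/W/Mid, C/D/E/Hi, C/D/E/Mid, C/D/N/Hi, C/D/N/Mid, C/D/W/Hi, C/D/W/Mid. Columns: zH, zT, xH, xT.
{A/U/E/Hi} → row (4,2) (0,0) (3,6) (3,6)
{A/U/E/Mid} → row (4,2) (0,0) (2,3) (2,3)
{A/U/N/Hi, A/U/N/Mid} → row (4,2) (0,0) (6,6) (6,6)
{A/U/W/Hi, A/U/W/Mid} → row (4,2) (0,0) (1,3) (1,3)
{A/D/E/Hi, A/D/E/Mid, A/D/N/Hi, A/D/N/Mid, A/D/W/Hi, A/D/W/Mid} → row (4,2) (0,0) (0,4) (0,4)
{C/U/E/Hi} → row (0,0) (0,0) (3,6) (3,6)
{C/U/E/Mid} → row (0,0) (0,0) (2,3) (2,3)
{C/U/N/Hi, C/U/N/Mid} → row (0,0) (0,0) (6,6) (6,6)
{C/U/W/Hi, C/U/W/Mid} → row (0,0) (0,0) (1,3) (1,3)
{C/D/E/Hi, C/D/E/Mid, C/D/N/Hi, C/D/N/Mid, C/D/W/Hi, C/D/W/Mid} → row (0,0) (0,0) (0,4) (0,4)
That's 10 distinct rows out of 24 strategies.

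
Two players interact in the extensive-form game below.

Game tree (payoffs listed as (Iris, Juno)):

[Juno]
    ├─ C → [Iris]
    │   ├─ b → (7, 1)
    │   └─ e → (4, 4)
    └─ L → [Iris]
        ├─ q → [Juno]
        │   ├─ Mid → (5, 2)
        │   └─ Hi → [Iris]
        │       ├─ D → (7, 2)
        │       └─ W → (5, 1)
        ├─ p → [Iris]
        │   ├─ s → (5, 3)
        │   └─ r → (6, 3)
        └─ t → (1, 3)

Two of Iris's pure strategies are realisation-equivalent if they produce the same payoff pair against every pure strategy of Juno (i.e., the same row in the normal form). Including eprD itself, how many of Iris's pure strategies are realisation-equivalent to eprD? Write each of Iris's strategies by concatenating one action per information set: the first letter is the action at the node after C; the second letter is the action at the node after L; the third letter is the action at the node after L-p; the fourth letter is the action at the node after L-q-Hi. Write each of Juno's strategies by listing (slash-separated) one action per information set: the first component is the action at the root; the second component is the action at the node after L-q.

Row for eprD (columns C/Mid, C/Hi, L/Mid, L/Hi): (4,4) (4,4) (6,3) (6,3).
Under eprD, Iris's choice at the node after L-q-Hi can never be reached regardless of what Juno does, so varying those choices leaves every outcome unchanged.
Holding the reachable choices fixed and varying the unreachable one freely already gives 2 equivalent strategies.
No other strategy reproduces this row, so those 2 are the full class: eprD, eprW.

2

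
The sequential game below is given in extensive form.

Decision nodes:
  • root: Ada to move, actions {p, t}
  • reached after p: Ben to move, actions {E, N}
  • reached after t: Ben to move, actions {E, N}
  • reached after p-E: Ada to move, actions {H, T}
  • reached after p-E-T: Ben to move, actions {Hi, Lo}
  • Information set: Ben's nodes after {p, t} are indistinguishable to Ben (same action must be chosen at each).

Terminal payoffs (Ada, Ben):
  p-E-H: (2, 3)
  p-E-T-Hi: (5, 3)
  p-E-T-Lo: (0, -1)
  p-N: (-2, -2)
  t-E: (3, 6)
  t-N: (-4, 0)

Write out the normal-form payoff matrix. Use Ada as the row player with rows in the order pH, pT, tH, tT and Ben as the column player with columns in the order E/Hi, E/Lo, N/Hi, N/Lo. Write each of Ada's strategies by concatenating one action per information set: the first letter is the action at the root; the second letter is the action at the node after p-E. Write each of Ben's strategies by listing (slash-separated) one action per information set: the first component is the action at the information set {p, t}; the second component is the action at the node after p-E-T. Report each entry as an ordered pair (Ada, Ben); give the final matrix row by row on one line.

pH: (2,3) (2,3) (-2,-2) (-2,-2) | pT: (5,3) (0,-1) (-2,-2) (-2,-2) | tH: (3,6) (3,6) (-4,0) (-4,0) | tT: (3,6) (3,6) (-4,0) (-4,0)

Row pH: E/Hi→(2,3), E/Lo→(2,3), N/Hi→(-2,-2), N/Lo→(-2,-2)
Row pT: E/Hi→(5,3), E/Lo→(0,-1), N/Hi→(-2,-2), N/Lo→(-2,-2)
Row tH: E/Hi→(3,6), E/Lo→(3,6), N/Hi→(-4,0), N/Lo→(-4,0)
Row tT: E/Hi→(3,6), E/Lo→(3,6), N/Hi→(-4,0), N/Lo→(-4,0)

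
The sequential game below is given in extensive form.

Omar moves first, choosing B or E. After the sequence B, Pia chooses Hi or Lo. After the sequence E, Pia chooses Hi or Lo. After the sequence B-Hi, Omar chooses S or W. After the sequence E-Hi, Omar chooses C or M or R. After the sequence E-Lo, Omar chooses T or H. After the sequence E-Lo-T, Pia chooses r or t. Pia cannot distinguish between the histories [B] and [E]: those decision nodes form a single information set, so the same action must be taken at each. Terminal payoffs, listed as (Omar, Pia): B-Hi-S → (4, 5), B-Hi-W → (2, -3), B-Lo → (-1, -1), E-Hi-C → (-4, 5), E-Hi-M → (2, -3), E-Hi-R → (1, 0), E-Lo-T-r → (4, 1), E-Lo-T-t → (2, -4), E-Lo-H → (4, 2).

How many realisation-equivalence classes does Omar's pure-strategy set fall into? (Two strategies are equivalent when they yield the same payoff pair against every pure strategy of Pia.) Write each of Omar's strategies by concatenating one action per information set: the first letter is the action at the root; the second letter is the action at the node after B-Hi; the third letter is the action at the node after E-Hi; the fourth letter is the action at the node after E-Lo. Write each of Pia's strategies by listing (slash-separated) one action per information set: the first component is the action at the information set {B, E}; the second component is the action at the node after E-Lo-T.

Omar has 24 pure strategies: BSCT, BSCH, BSMT, BSMH, BSRT, BSRH, BWCT, BWCH, BWMT, BWMH, BWRT, BWRH, ESCT, ESCH, ESMT, ESMH, ESRT, ESRH, EWCT, EWCH, EWMT, EWMH, EWRT, EWRH. Columns: Hi/r, Hi/t, Lo/r, Lo/t.
{BSCT, BSCH, BSMT, BSMH, BSRT, BSRH} → row (4,5) (4,5) (-1,-1) (-1,-1)
{BWCT, BWCH, BWMT, BWMH, BWRT, BWRH} → row (2,-3) (2,-3) (-1,-1) (-1,-1)
{ESCT, EWCT} → row (-4,5) (-4,5) (4,1) (2,-4)
{ESCH, EWCH} → row (-4,5) (-4,5) (4,2) (4,2)
{ESMT, EWMT} → row (2,-3) (2,-3) (4,1) (2,-4)
{ESMH, EWMH} → row (2,-3) (2,-3) (4,2) (4,2)
{ESRT, EWRT} → row (1,0) (1,0) (4,1) (2,-4)
{ESRH, EWRH} → row (1,0) (1,0) (4,2) (4,2)
That's 8 distinct rows out of 24 strategies.

8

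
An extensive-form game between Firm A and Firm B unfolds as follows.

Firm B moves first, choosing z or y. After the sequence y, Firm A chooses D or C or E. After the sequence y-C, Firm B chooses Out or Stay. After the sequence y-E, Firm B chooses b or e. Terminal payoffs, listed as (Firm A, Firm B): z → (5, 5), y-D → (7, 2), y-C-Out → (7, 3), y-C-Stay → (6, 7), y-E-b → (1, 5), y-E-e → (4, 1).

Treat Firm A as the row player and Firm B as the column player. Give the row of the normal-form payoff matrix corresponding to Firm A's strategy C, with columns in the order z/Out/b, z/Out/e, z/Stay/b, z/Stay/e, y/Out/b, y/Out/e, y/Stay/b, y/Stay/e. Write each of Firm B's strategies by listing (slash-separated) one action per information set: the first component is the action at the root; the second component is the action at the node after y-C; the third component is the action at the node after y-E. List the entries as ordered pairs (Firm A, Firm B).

vs z/Out/b: Firm B plays z → (5, 5)
vs z/Out/e: Firm B plays z → (5, 5)
vs z/Stay/b: Firm B plays z → (5, 5)
vs z/Stay/e: Firm B plays z → (5, 5)
vs y/Out/b: Firm B plays y → Firm A plays C at [y] → Firm B plays Out at [y-C] → (7, 3)
vs y/Out/e: Firm B plays y → Firm A plays C at [y] → Firm B plays Out at [y-C] → (7, 3)
vs y/Stay/b: Firm B plays y → Firm A plays C at [y] → Firm B plays Stay at [y-C] → (6, 7)
vs y/Stay/e: Firm B plays y → Firm A plays C at [y] → Firm B plays Stay at [y-C] → (6, 7)

(5,5) (5,5) (5,5) (5,5) (7,3) (7,3) (6,7) (6,7)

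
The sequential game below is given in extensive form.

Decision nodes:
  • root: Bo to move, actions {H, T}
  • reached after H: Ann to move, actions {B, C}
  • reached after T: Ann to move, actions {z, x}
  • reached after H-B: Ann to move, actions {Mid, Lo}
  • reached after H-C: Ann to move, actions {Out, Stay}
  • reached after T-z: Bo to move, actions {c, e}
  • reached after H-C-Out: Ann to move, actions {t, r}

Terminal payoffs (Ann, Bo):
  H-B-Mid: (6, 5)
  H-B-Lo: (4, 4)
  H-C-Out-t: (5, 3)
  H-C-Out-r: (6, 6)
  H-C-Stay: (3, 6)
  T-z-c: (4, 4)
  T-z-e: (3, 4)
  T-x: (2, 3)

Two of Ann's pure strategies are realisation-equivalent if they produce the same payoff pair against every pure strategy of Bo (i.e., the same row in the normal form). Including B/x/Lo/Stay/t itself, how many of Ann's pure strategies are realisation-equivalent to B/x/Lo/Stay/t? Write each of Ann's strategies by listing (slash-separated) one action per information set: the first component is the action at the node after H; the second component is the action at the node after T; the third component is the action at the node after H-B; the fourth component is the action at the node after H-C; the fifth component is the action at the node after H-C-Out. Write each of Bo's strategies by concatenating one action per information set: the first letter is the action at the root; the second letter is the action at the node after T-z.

Row for B/x/Lo/Stay/t (columns Hc, He, Tc, Te): (4,4) (4,4) (2,3) (2,3).
Under B/x/Lo/Stay/t, Ann's choice at the node after H-C and at the node after H-C-Out can never be reached regardless of what Bo does, so varying those choices leaves every outcome unchanged.
Holding the reachable choices fixed and varying the unreachable ones freely already gives 2 × 2 = 4 equivalent strategies.
No other strategy reproduces this row, so those 4 are the full class: B/x/Lo/Out/t, B/x/Lo/Out/r, B/x/Lo/Stay/t, B/x/Lo/Stay/r.

4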